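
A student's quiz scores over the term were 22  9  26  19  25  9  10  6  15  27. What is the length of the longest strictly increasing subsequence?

Track the smallest tail for each achievable length (strict):
22 → extends → [22]
9 → replaces 22 → [9]
26 → extends → [9, 26]
19 → replaces 26 → [9, 19]
25 → extends → [9, 19, 25]
9 → already a tail → [9, 19, 25]
10 → replaces 19 → [9, 10, 25]
6 → replaces 9 → [6, 10, 25]
15 → replaces 25 → [6, 10, 15]
27 → extends → [6, 10, 15, 27]
Four tails, so the longest strictly increasing subsequence has length 4 (e.g. 9, 19, 25, 27).

4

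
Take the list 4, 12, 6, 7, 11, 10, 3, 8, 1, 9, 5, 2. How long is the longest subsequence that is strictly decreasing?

6

Let dp[i] be the longest strictly decreasing subsequence ending at i:
i:      1  2  3  4  5  6  7  8  9 10 11 12
a[i]:   4 12  6  7 11 10  3  8  1  9  5  2
dp:     1  1  2  2  2  3  4  4  5  4  5  6
Maximum is 6.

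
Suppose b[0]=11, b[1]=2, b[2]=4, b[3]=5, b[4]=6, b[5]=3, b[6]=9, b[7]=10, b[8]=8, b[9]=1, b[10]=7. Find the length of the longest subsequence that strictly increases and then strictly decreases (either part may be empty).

inc[i] = longest strictly increasing subsequence ending at i; dec[i] = longest strictly decreasing subsequence starting at i:
i:      0  1  2  3  4  5  6  7  8  9 10
b[i]:  11  2  4  5  6  3  9 10  8  1  7
inc:    1  1  2  3  4  2  5  6  5  1  5
dec:    4  2  3  3  3  2  3  3  2  1  1
Best peak at i=7 (value 10): inc=6, dec=3, length 6+3−1 = 8.

8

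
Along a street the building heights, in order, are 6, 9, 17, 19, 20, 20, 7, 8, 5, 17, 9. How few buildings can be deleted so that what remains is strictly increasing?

Fewest deletions = n − (longest strictly increasing subsequence).
Patience tails:
6 → extends → [6]
9 → extends → [6, 9]
17 → extends → [6, 9, 17]
19 → extends → [6, 9, 17, 19]
20 → extends → [6, 9, 17, 19, 20]
20 → already a tail → [6, 9, 17, 19, 20]
7 → replaces 9 → [6, 7, 17, 19, 20]
8 → replaces 17 → [6, 7, 8, 19, 20]
5 → replaces 6 → [5, 7, 8, 19, 20]
17 → replaces 19 → [5, 7, 8, 17, 20]
9 → replaces 17 → [5, 7, 8, 9, 20]
Longest strictly increasing subsequence has length 5, so deletions = 11 − 5 = 6.

6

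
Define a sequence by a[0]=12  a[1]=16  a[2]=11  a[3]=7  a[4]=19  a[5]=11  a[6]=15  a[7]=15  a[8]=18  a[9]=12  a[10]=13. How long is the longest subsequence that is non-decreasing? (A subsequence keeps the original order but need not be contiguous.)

5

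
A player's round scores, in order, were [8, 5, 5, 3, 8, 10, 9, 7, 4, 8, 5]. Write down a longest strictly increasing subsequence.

5, 8, 10

Patience tails give the LIS length; then backtrack through the dp parents:
8 → extends → [8]
5 → replaces 8 → [5]
5 → already a tail → [5]
3 → replaces 5 → [3]
8 → extends → [3, 8]
10 → extends → [3, 8, 10]
9 → replaces 10 → [3, 8, 9]
7 → replaces 8 → [3, 7, 9]
4 → replaces 7 → [3, 4, 9]
8 → replaces 9 → [3, 4, 8]
5 → replaces 8 → [3, 4, 5]
Length 3; one witness is 5, 8, 10.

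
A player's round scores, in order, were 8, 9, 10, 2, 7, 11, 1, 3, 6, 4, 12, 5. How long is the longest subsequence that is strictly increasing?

5

Track the smallest tail for each achievable length (strict):
8 → extends → [8]
9 → extends → [8, 9]
10 → extends → [8, 9, 10]
2 → replaces 8 → [2, 9, 10]
7 → replaces 9 → [2, 7, 10]
11 → extends → [2, 7, 10, 11]
1 → replaces 2 → [1, 7, 10, 11]
3 → replaces 7 → [1, 3, 10, 11]
6 → replaces 10 → [1, 3, 6, 11]
4 → replaces 6 → [1, 3, 4, 11]
12 → extends → [1, 3, 4, 11, 12]
5 → replaces 11 → [1, 3, 4, 5, 12]
Five tails, so the longest strictly increasing subsequence has length 5 (e.g. 8, 9, 10, 11, 12).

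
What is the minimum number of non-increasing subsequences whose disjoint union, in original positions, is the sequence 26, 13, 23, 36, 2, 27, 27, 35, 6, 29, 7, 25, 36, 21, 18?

Place each on the leftmost legal pile:
26 → new pile 1 (tops now [26])
13 → pile 1 (tops now [13])
23 → new pile 2 (tops now [13, 23])
36 → new pile 3 (tops now [13, 23, 36])
2 → pile 1 (tops now [2, 23, 36])
27 → pile 3 (tops now [2, 23, 27])
27 → pile 3 (tops now [2, 23, 27])
35 → new pile 4 (tops now [2, 23, 27, 35])
6 → pile 2 (tops now [2, 6, 27, 35])
29 → pile 4 (tops now [2, 6, 27, 29])
7 → pile 3 (tops now [2, 6, 7, 29])
25 → pile 4 (tops now [2, 6, 7, 25])
36 → new pile 5 (tops now [2, 6, 7, 25, 36])
21 → pile 4 (tops now [2, 6, 7, 21, 36])
18 → pile 4 (tops now [2, 6, 7, 18, 36])
Five piles.

5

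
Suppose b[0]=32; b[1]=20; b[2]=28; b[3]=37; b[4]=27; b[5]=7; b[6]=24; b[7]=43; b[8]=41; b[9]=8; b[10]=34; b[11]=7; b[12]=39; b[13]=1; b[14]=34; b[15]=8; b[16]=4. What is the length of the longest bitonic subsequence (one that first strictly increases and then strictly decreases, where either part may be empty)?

9

inc[i] = longest strictly increasing subsequence ending at i; dec[i] = longest strictly decreasing subsequence starting at i:
i:      0  1  2  3  4  5  6  7  8  9 10 11 12 13 14 15 16
b[i]:  32 20 28 37 27  7 24 43 41  8 34  7 39  1 34  8  4
inc:    1  1  2  3  2  1  2  4  4  2  3  1  4  1  3  2  2
dec:    7  4  6  6  5  2  4  6  5  3  3  2  4  1  3  2  1
Best peak at i=7 (value 43): inc=4, dec=6, length 4+6−1 = 9.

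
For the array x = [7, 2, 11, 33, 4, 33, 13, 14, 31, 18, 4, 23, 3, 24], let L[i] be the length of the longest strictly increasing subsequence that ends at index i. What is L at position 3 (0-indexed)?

dp[i] = 1 + max{dp[j] : j<i, x[j]<x[i]} (or 1 if no such j):
i:      0  1  2  3  4  5  6  7  8  9 10 11 12 13
x[i]:   7  2 11 33  4 33 13 14 31 18  4 23  3 24
dp:     1  1  2  3  2  3  3  4  5  5  2  6  2  7
At index 3 the value is 3.

3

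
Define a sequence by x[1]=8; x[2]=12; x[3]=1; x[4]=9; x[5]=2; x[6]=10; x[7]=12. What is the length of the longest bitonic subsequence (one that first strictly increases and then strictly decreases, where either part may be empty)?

4

inc[i] = longest strictly increasing subsequence ending at i; dec[i] = longest strictly decreasing subsequence starting at i:
i:      1  2  3  4  5  6  7
x[i]:   8 12  1  9  2 10 12
inc:    1  2  1  2  2  3  4
dec:    2  3  1  2  1  1  1
Best peak at i=2 (value 12): inc=2, dec=3, length 2+3−1 = 4.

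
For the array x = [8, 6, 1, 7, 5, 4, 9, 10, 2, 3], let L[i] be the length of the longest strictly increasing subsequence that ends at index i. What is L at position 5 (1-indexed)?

dp[i] = 1 + max{dp[j] : j<i, x[j]<x[i]} (or 1 if no such j):
i:      1  2  3  4  5  6  7  8  9 10
x[i]:   8  6  1  7  5  4  9 10  2  3
dp:     1  1  1  2  2  2  3  4  2  3
At index 5 the value is 2.

2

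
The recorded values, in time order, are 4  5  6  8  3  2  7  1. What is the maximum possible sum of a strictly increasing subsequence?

23

Let S[i] be the best sum of a strictly increasing subsequence ending at i:
i:      1  2  3  4  5  6  7  8
a[i]:   4  5  6  8  3  2  7  1
S:      4  9 15 23  3  2 22  1
Maximum is 23 (e.g. 4 + 5 + 6 + 8).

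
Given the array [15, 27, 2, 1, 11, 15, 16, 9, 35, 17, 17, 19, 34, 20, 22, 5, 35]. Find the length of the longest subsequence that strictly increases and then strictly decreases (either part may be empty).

9

inc[i] = longest strictly increasing subsequence ending at i; dec[i] = longest strictly decreasing subsequence starting at i:
i:      1  2  3  4  5  6  7  8  9 10 11 12 13 14 15 16 17
a[i]:  15 27  2  1 11 15 16  9 35 17 17 19 34 20 22  5 35
inc:    1  2  1  1  2  3  4  2  5  5  5  6  7  7  8  2  9
dec:    4  4  2  1  3  3  3  2  4  2  2  2  3  2  2  1  1
Best peak at i=13 (value 34): inc=7, dec=3, length 7+3−1 = 9.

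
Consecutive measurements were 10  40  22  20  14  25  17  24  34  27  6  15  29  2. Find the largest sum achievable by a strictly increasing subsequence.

121

Let S[i] be the best sum of a strictly increasing subsequence ending at i:
i:       1   2   3   4   5   6   7   8   9  10  11  12  13  14
a[i]:   10  40  22  20  14  25  17  24  34  27   6  15  29   2
S:      10  50  32  30  24  57  41  65  99  92   6  39 121   2
Maximum is 121 (e.g. 10 + 14 + 17 + 24 + 27 + 29).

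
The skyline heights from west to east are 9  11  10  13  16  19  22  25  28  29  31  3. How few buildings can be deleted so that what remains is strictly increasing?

2

Fewest deletions = n − (longest strictly increasing subsequence).
Patience tails:
9 → extends → [9]
11 → extends → [9, 11]
10 → replaces 11 → [9, 10]
13 → extends → [9, 10, 13]
16 → extends → [9, 10, 13, 16]
19 → extends → [9, 10, 13, 16, 19]
22 → extends → [9, 10, 13, 16, 19, 22]
25 → extends → [9, 10, 13, 16, 19, 22, 25]
28 → extends → [9, 10, 13, 16, 19, 22, 25, 28]
29 → extends → [9, 10, 13, 16, 19, 22, 25, 28, 29]
31 → extends → [9, 10, 13, 16, 19, 22, 25, 28, 29, 31]
3 → replaces 9 → [3, 10, 13, 16, 19, 22, 25, 28, 29, 31]
Longest strictly increasing subsequence has length 10, so deletions = 12 − 10 = 2.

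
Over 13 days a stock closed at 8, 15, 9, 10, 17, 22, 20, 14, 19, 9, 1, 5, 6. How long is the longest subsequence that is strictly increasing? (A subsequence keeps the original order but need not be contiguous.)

Let dp[i] be the length of the longest such subsequence ending at index i:
i:      1  2  3  4  5  6  7  8  9 10 11 12 13
a[i]:   8 15  9 10 17 22 20 14 19  9  1  5  6
dp:     1  2  2  3  4  5  5  4  5  2  1  2  3
Maximum dp value is 5.

5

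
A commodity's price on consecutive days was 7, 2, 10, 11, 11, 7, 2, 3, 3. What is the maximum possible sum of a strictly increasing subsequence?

Let S[i] be the best sum of a strictly increasing subsequence ending at i:
i:      1  2  3  4  5  6  7  8  9
a[i]:   7  2 10 11 11  7  2  3  3
S:      7  2 17 28 28  9  2  5  5
Maximum is 28 (e.g. 7 + 10 + 11).

28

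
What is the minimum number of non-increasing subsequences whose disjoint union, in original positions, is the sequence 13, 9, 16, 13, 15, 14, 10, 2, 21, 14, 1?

4

Place each on the leftmost legal pile:
13 → new pile 1 (tops now [13])
9 → pile 1 (tops now [9])
16 → new pile 2 (tops now [9, 16])
13 → pile 2 (tops now [9, 13])
15 → new pile 3 (tops now [9, 13, 15])
14 → pile 3 (tops now [9, 13, 14])
10 → pile 2 (tops now [9, 10, 14])
2 → pile 1 (tops now [2, 10, 14])
21 → new pile 4 (tops now [2, 10, 14, 21])
14 → pile 3 (tops now [2, 10, 14, 21])
1 → pile 1 (tops now [1, 10, 14, 21])
Four piles.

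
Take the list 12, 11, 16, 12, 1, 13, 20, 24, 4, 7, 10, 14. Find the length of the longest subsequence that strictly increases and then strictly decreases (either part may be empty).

inc[i] = longest strictly increasing subsequence ending at i; dec[i] = longest strictly decreasing subsequence starting at i:
i:      1  2  3  4  5  6  7  8  9 10 11 12
a[i]:  12 11 16 12  1 13 20 24  4  7 10 14
inc:    1  1  2  2  1  3  4  5  2  3  4  5
dec:    3  2  3  2  1  2  2  2  1  1  1  1
Best peak at i=8 (value 24): inc=5, dec=2, length 5+2−1 = 6.

6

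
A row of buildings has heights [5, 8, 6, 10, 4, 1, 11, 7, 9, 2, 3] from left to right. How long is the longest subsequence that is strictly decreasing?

4

Negate each value so 'decreasing' becomes 'increasing', then run patience tails on the negated sequence:
-5 → extends → [-5]
-8 → replaces -5 → [-8]
-6 → extends → [-8, -6]
-10 → replaces -8 → [-10, -6]
-4 → extends → [-10, -6, -4]
-1 → extends → [-10, -6, -4, -1]
-11 → replaces -10 → [-11, -6, -4, -1]
-7 → replaces -6 → [-11, -7, -4, -1]
-9 → replaces -7 → [-11, -9, -4, -1]
-2 → replaces -1 → [-11, -9, -4, -2]
-3 → replaces -2 → [-11, -9, -4, -3]
Four tails, so the longest strictly decreasing subsequence of the original has length 4.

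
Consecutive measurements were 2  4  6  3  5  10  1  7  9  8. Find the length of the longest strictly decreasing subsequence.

Negate each value so 'decreasing' becomes 'increasing', then run patience tails on the negated sequence:
-2 → extends → [-2]
-4 → replaces -2 → [-4]
-6 → replaces -4 → [-6]
-3 → extends → [-6, -3]
-5 → replaces -3 → [-6, -5]
-10 → replaces -6 → [-10, -5]
-1 → extends → [-10, -5, -1]
-7 → replaces -5 → [-10, -7, -1]
-9 → replaces -7 → [-10, -9, -1]
-8 → replaces -1 → [-10, -9, -8]
Three tails, so the longest strictly decreasing subsequence of the original has length 3.

3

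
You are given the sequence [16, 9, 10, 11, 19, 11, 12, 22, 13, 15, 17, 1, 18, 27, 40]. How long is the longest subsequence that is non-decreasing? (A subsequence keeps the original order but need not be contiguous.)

11

Track the smallest tail for each achievable length (allowing ties):
16 → extends → [16]
9 → replaces 16 → [9]
10 → extends → [9, 10]
11 → extends → [9, 10, 11]
19 → extends → [9, 10, 11, 19]
11 → replaces 19 → [9, 10, 11, 11]
12 → extends → [9, 10, 11, 11, 12]
22 → extends → [9, 10, 11, 11, 12, 22]
13 → replaces 22 → [9, 10, 11, 11, 12, 13]
15 → extends → [9, 10, 11, 11, 12, 13, 15]
17 → extends → [9, 10, 11, 11, 12, 13, 15, 17]
1 → replaces 9 → [1, 10, 11, 11, 12, 13, 15, 17]
18 → extends → [1, 10, 11, 11, 12, 13, 15, 17, 18]
27 → extends → [1, 10, 11, 11, 12, 13, 15, 17, 18, 27]
40 → extends → [1, 10, 11, 11, 12, 13, 15, 17, 18, 27, 40]
Eleven tails, so the longest non-decreasing subsequence has length 11 (e.g. 9, 10, 11, 11, 12, 13, 15, 17, 18, 27, 40).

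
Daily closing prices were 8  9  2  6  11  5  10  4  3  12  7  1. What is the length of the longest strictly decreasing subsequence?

Let dp[i] be the longest strictly decreasing subsequence ending at i:
i:      1  2  3  4  5  6  7  8  9 10 11 12
a[i]:   8  9  2  6 11  5 10  4  3 12  7  1
dp:     1  1  2  2  1  3  2  4  5  1  3  6
Maximum is 6.

6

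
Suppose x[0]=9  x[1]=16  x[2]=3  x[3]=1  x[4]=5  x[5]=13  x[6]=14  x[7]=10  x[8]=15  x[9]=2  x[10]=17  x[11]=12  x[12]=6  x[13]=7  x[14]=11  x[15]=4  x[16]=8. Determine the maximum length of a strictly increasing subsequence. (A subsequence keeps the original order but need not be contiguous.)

6

Let dp[i] be the length of the longest such subsequence ending at index i:
i:      0  1  2  3  4  5  6  7  8  9 10 11 12 13 14 15 16
x[i]:   9 16  3  1  5 13 14 10 15  2 17 12  6  7 11  4  8
dp:     1  2  1  1  2  3  4  3  5  2  6  4  3  4  5  3  5
Maximum dp value is 6.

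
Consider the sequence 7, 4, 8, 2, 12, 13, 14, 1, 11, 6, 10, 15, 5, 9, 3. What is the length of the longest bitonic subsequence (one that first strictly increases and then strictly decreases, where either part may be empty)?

9

inc[i] = longest strictly increasing subsequence ending at i; dec[i] = longest strictly decreasing subsequence starting at i:
i:      1  2  3  4  5  6  7  8  9 10 11 12 13 14 15
a[i]:   7  4  8  2 12 13 14  1 11  6 10 15  5  9  3
inc:    1  1  2  1  3  4  5  1  3  2  3  6  2  3  2
dec:    4  3  4  2  5  5  5  1  4  3  3  3  2  2  1
Best peak at i=7 (value 14): inc=5, dec=5, length 5+5−1 = 9.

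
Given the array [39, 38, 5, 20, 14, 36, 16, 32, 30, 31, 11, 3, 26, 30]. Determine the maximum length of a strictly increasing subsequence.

5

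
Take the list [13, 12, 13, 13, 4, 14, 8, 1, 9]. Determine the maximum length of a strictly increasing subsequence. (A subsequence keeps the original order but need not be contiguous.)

3

Track the smallest tail for each achievable length (strict):
13 → extends → [13]
12 → replaces 13 → [12]
13 → extends → [12, 13]
13 → already a tail → [12, 13]
4 → replaces 12 → [4, 13]
14 → extends → [4, 13, 14]
8 → replaces 13 → [4, 8, 14]
1 → replaces 4 → [1, 8, 14]
9 → replaces 14 → [1, 8, 9]
Three tails, so the longest strictly increasing subsequence has length 3 (e.g. 12, 13, 14).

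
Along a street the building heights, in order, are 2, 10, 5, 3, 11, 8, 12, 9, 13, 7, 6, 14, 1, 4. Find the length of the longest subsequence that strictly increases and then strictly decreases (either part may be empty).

8

inc[i] = longest strictly increasing subsequence ending at i; dec[i] = longest strictly decreasing subsequence starting at i:
i:      1  2  3  4  5  6  7  8  9 10 11 12 13 14
a[i]:   2 10  5  3 11  8 12  9 13  7  6 14  1  4
inc:    1  2  2  2  3  3  4  4  5  3  3  6  1  3
dec:    2  5  3  2  5  4  5  4  4  3  2  2  1  1
Best peak at i=7 (value 12): inc=4, dec=5, length 4+5−1 = 8.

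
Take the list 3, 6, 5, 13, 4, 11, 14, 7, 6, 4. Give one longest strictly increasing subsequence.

Patience tails give the LIS length; then backtrack through the dp parents:
3 → extends → [3]
6 → extends → [3, 6]
5 → replaces 6 → [3, 5]
13 → extends → [3, 5, 13]
4 → replaces 5 → [3, 4, 13]
11 → replaces 13 → [3, 4, 11]
14 → extends → [3, 4, 11, 14]
7 → replaces 11 → [3, 4, 7, 14]
6 → replaces 7 → [3, 4, 6, 14]
4 → already a tail → [3, 4, 6, 14]
Length 4; one witness is 3, 6, 13, 14.

3, 6, 13, 14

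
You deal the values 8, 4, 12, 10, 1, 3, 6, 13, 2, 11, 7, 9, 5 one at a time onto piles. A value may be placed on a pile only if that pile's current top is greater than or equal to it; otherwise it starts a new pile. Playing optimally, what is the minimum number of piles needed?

5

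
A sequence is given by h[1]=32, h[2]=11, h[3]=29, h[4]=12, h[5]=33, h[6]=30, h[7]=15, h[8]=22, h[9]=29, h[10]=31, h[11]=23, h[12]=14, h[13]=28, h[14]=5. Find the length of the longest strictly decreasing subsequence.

Let dp[i] be the longest strictly decreasing subsequence ending at i:
i:      1  2  3  4  5  6  7  8  9 10 11 12 13 14
h[i]:  32 11 29 12 33 30 15 22 29 31 23 14 28  5
dp:     1  2  2  3  1  2  3  3  3  2  4  5  4  6
Maximum is 6.

6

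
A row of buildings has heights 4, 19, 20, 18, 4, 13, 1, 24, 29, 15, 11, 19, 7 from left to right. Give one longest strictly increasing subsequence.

Patience tails give the LIS length; then backtrack through the dp parents:
4 → extends → [4]
19 → extends → [4, 19]
20 → extends → [4, 19, 20]
18 → replaces 19 → [4, 18, 20]
4 → already a tail → [4, 18, 20]
13 → replaces 18 → [4, 13, 20]
1 → replaces 4 → [1, 13, 20]
24 → extends → [1, 13, 20, 24]
29 → extends → [1, 13, 20, 24, 29]
15 → replaces 20 → [1, 13, 15, 24, 29]
11 → replaces 13 → [1, 11, 15, 24, 29]
19 → replaces 24 → [1, 11, 15, 19, 29]
7 → replaces 11 → [1, 7, 15, 19, 29]
Length 5; one witness is 4, 19, 20, 24, 29.

4, 19, 20, 24, 29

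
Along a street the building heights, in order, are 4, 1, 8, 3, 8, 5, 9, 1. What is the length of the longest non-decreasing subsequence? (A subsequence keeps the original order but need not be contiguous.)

Track the smallest tail for each achievable length (allowing ties):
4 → extends → [4]
1 → replaces 4 → [1]
8 → extends → [1, 8]
3 → replaces 8 → [1, 3]
8 → extends → [1, 3, 8]
5 → replaces 8 → [1, 3, 5]
9 → extends → [1, 3, 5, 9]
1 → replaces 3 → [1, 1, 5, 9]
Four tails, so the longest non-decreasing subsequence has length 4 (e.g. 4, 8, 8, 9).

4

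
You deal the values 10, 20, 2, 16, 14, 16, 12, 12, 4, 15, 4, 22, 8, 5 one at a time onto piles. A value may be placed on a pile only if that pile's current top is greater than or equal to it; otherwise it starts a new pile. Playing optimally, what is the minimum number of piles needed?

Place each on the leftmost legal pile:
10 → new pile 1 (tops now [10])
20 → new pile 2 (tops now [10, 20])
2 → pile 1 (tops now [2, 20])
16 → pile 2 (tops now [2, 16])
14 → pile 2 (tops now [2, 14])
16 → new pile 3 (tops now [2, 14, 16])
12 → pile 2 (tops now [2, 12, 16])
12 → pile 2 (tops now [2, 12, 16])
4 → pile 2 (tops now [2, 4, 16])
15 → pile 3 (tops now [2, 4, 15])
4 → pile 2 (tops now [2, 4, 15])
22 → new pile 4 (tops now [2, 4, 15, 22])
8 → pile 3 (tops now [2, 4, 8, 22])
5 → pile 3 (tops now [2, 4, 5, 22])
Four piles.

4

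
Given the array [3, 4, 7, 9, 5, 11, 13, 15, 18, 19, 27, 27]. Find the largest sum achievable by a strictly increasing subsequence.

Let S[i] be the best sum of a strictly increasing subsequence ending at i:
i:       1   2   3   4   5   6   7   8   9  10  11  12
a[i]:    3   4   7   9   5  11  13  15  18  19  27  27
S:       3   7  14  23  12  34  47  62  80  99 126 126
Maximum is 126 (e.g. 3 + 4 + 7 + 9 + 11 + 13 + 15 + 18 + 19 + 27).

126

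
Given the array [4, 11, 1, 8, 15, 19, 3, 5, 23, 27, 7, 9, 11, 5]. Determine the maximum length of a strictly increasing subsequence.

6

Track the smallest tail for each achievable length (strict):
4 → extends → [4]
11 → extends → [4, 11]
1 → replaces 4 → [1, 11]
8 → replaces 11 → [1, 8]
15 → extends → [1, 8, 15]
19 → extends → [1, 8, 15, 19]
3 → replaces 8 → [1, 3, 15, 19]
5 → replaces 15 → [1, 3, 5, 19]
23 → extends → [1, 3, 5, 19, 23]
27 → extends → [1, 3, 5, 19, 23, 27]
7 → replaces 19 → [1, 3, 5, 7, 23, 27]
9 → replaces 23 → [1, 3, 5, 7, 9, 27]
11 → replaces 27 → [1, 3, 5, 7, 9, 11]
5 → already a tail → [1, 3, 5, 7, 9, 11]
Six tails, so the longest strictly increasing subsequence has length 6 (e.g. 4, 11, 15, 19, 23, 27).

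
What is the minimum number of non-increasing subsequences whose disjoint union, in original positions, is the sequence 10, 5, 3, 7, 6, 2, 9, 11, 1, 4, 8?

The minimum number of non-increasing subsequences covering a sequence equals the length of its longest strictly increasing subsequence.
LIS length is 4 (e.g. 5, 7, 9, 11), so 4 piles are needed.

4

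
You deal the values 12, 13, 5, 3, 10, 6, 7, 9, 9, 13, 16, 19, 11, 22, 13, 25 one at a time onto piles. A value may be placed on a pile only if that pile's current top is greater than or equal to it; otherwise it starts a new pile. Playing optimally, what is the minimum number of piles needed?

Place each on the leftmost legal pile:
12 → new pile 1 (tops now [12])
13 → new pile 2 (tops now [12, 13])
5 → pile 1 (tops now [5, 13])
3 → pile 1 (tops now [3, 13])
10 → pile 2 (tops now [3, 10])
6 → pile 2 (tops now [3, 6])
7 → new pile 3 (tops now [3, 6, 7])
9 → new pile 4 (tops now [3, 6, 7, 9])
9 → pile 4 (tops now [3, 6, 7, 9])
13 → new pile 5 (tops now [3, 6, 7, 9, 13])
16 → new pile 6 (tops now [3, 6, 7, 9, 13, 16])
19 → new pile 7 (tops now [3, 6, 7, 9, 13, 16, 19])
11 → pile 5 (tops now [3, 6, 7, 9, 11, 16, 19])
22 → new pile 8 (tops now [3, 6, 7, 9, 11, 16, 19, 22])
13 → pile 6 (tops now [3, 6, 7, 9, 11, 13, 19, 22])
25 → new pile 9 (tops now [3, 6, 7, 9, 11, 13, 19, 22, 25])
Nine piles.

9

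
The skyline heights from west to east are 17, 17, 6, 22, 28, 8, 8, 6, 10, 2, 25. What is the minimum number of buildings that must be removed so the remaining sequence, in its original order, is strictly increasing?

7

Fewest deletions = n − (longest strictly increasing subsequence).
Patience tails:
17 → extends → [17]
17 → already a tail → [17]
6 → replaces 17 → [6]
22 → extends → [6, 22]
28 → extends → [6, 22, 28]
8 → replaces 22 → [6, 8, 28]
8 → already a tail → [6, 8, 28]
6 → already a tail → [6, 8, 28]
10 → replaces 28 → [6, 8, 10]
2 → replaces 6 → [2, 8, 10]
25 → extends → [2, 8, 10, 25]
Longest strictly increasing subsequence has length 4, so deletions = 11 − 4 = 7.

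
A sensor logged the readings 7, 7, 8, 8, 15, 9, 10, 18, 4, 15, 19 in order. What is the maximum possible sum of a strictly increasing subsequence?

Let S[i] be the best sum of a strictly increasing subsequence ending at i:
i:      1  2  3  4  5  6  7  8  9 10 11
a[i]:   7  7  8  8 15  9 10 18  4 15 19
S:      7  7 15 15 30 24 34 52  4 49 71
Maximum is 71 (e.g. 7 + 8 + 9 + 10 + 18 + 19).

71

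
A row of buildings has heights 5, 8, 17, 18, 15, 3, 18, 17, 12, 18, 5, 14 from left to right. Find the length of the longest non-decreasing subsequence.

6

Track the smallest tail for each achievable length (allowing ties):
5 → extends → [5]
8 → extends → [5, 8]
17 → extends → [5, 8, 17]
18 → extends → [5, 8, 17, 18]
15 → replaces 17 → [5, 8, 15, 18]
3 → replaces 5 → [3, 8, 15, 18]
18 → extends → [3, 8, 15, 18, 18]
17 → replaces 18 → [3, 8, 15, 17, 18]
12 → replaces 15 → [3, 8, 12, 17, 18]
18 → extends → [3, 8, 12, 17, 18, 18]
5 → replaces 8 → [3, 5, 12, 17, 18, 18]
14 → replaces 17 → [3, 5, 12, 14, 18, 18]
Six tails, so the longest non-decreasing subsequence has length 6 (e.g. 5, 8, 17, 18, 18, 18).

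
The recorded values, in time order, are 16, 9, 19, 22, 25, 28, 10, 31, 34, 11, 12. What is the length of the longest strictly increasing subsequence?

7

Track the smallest tail for each achievable length (strict):
16 → extends → [16]
9 → replaces 16 → [9]
19 → extends → [9, 19]
22 → extends → [9, 19, 22]
25 → extends → [9, 19, 22, 25]
28 → extends → [9, 19, 22, 25, 28]
10 → replaces 19 → [9, 10, 22, 25, 28]
31 → extends → [9, 10, 22, 25, 28, 31]
34 → extends → [9, 10, 22, 25, 28, 31, 34]
11 → replaces 22 → [9, 10, 11, 25, 28, 31, 34]
12 → replaces 25 → [9, 10, 11, 12, 28, 31, 34]
Seven tails, so the longest strictly increasing subsequence has length 7 (e.g. 16, 19, 22, 25, 28, 31, 34).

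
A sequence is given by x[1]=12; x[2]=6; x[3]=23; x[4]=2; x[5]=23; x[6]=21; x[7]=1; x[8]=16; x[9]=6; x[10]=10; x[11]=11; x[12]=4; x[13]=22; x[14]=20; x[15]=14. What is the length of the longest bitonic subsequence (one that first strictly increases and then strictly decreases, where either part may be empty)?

7

inc[i] = longest strictly increasing subsequence ending at i; dec[i] = longest strictly decreasing subsequence starting at i:
i:      1  2  3  4  5  6  7  8  9 10 11 12 13 14 15
x[i]:  12  6 23  2 23 21  1 16  6 10 11  4 22 20 14
inc:    1  1  2  1  2  2  1  2  2  3  4  2  5  5  5
dec:    4  3  5  2  5  4  1  3  2  2  2  1  3  2  1
Best peak at i=13 (value 22): inc=5, dec=3, length 5+3−1 = 7.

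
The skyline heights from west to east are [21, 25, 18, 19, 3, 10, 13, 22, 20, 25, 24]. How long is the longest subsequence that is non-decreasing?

5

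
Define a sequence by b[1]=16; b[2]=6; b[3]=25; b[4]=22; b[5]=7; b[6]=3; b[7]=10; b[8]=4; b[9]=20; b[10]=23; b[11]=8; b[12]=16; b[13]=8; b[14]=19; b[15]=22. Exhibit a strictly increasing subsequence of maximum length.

6, 7, 10, 16, 19, 22

Patience tails give the LIS length; then backtrack through the dp parents:
16 → extends → [16]
6 → replaces 16 → [6]
25 → extends → [6, 25]
22 → replaces 25 → [6, 22]
7 → replaces 22 → [6, 7]
3 → replaces 6 → [3, 7]
10 → extends → [3, 7, 10]
4 → replaces 7 → [3, 4, 10]
20 → extends → [3, 4, 10, 20]
23 → extends → [3, 4, 10, 20, 23]
8 → replaces 10 → [3, 4, 8, 20, 23]
16 → replaces 20 → [3, 4, 8, 16, 23]
8 → already a tail → [3, 4, 8, 16, 23]
19 → replaces 23 → [3, 4, 8, 16, 19]
22 → extends → [3, 4, 8, 16, 19, 22]
Length 6; one witness is 6, 7, 10, 16, 19, 22.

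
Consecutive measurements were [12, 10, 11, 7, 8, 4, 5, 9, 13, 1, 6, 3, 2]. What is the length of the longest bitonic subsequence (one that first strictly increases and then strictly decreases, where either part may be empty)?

inc[i] = longest strictly increasing subsequence ending at i; dec[i] = longest strictly decreasing subsequence starting at i:
i:      1  2  3  4  5  6  7  8  9 10 11 12 13
a[i]:  12 10 11  7  8  4  5  9 13  1  6  3  2
inc:    1  1  2  1  2  1  2  3  4  1  3  2  2
dec:    6  5  5  4  4  3  3  4  4  1  3  2  1
Best peak at i=9 (value 13): inc=4, dec=4, length 4+4−1 = 7.

7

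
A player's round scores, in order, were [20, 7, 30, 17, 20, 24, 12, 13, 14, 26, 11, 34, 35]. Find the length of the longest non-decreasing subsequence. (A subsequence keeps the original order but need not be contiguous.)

Track the smallest tail for each achievable length (allowing ties):
20 → extends → [20]
7 → replaces 20 → [7]
30 → extends → [7, 30]
17 → replaces 30 → [7, 17]
20 → extends → [7, 17, 20]
24 → extends → [7, 17, 20, 24]
12 → replaces 17 → [7, 12, 20, 24]
13 → replaces 20 → [7, 12, 13, 24]
14 → replaces 24 → [7, 12, 13, 14]
26 → extends → [7, 12, 13, 14, 26]
11 → replaces 12 → [7, 11, 13, 14, 26]
34 → extends → [7, 11, 13, 14, 26, 34]
35 → extends → [7, 11, 13, 14, 26, 34, 35]
Seven tails, so the longest non-decreasing subsequence has length 7 (e.g. 7, 17, 20, 24, 26, 34, 35).

7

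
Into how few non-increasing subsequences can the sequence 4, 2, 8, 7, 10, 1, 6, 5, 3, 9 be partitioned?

The minimum number of non-increasing subsequences covering a sequence equals the length of its longest strictly increasing subsequence.
LIS length is 3 (e.g. 4, 8, 10), so 3 piles are needed.

3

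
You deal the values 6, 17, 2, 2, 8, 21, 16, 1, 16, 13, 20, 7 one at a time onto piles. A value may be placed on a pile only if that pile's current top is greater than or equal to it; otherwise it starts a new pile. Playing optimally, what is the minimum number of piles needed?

4

Place each on the leftmost legal pile:
6 → new pile 1 (tops now [6])
17 → new pile 2 (tops now [6, 17])
2 → pile 1 (tops now [2, 17])
2 → pile 1 (tops now [2, 17])
8 → pile 2 (tops now [2, 8])
21 → new pile 3 (tops now [2, 8, 21])
16 → pile 3 (tops now [2, 8, 16])
1 → pile 1 (tops now [1, 8, 16])
16 → pile 3 (tops now [1, 8, 16])
13 → pile 3 (tops now [1, 8, 13])
20 → new pile 4 (tops now [1, 8, 13, 20])
7 → pile 2 (tops now [1, 7, 13, 20])
Four piles.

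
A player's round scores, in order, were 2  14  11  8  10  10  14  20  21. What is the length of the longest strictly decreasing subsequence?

3

Negate each value so 'decreasing' becomes 'increasing', then run patience tails on the negated sequence:
-2 → extends → [-2]
-14 → replaces -2 → [-14]
-11 → extends → [-14, -11]
-8 → extends → [-14, -11, -8]
-10 → replaces -8 → [-14, -11, -10]
-10 → already a tail → [-14, -11, -10]
-14 → already a tail → [-14, -11, -10]
-20 → replaces -14 → [-20, -11, -10]
-21 → replaces -20 → [-21, -11, -10]
Three tails, so the longest strictly decreasing subsequence of the original has length 3.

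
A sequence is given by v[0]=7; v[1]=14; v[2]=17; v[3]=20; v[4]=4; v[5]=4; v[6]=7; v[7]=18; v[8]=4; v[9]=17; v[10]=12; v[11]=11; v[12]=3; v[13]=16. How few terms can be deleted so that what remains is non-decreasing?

9

Fewest deletions = n − (longest non-decreasing subsequence).
Patience tails:
7 → extends → [7]
14 → extends → [7, 14]
17 → extends → [7, 14, 17]
20 → extends → [7, 14, 17, 20]
4 → replaces 7 → [4, 14, 17, 20]
4 → replaces 14 → [4, 4, 17, 20]
7 → replaces 17 → [4, 4, 7, 20]
18 → replaces 20 → [4, 4, 7, 18]
4 → replaces 7 → [4, 4, 4, 18]
17 → replaces 18 → [4, 4, 4, 17]
12 → replaces 17 → [4, 4, 4, 12]
11 → replaces 12 → [4, 4, 4, 11]
3 → replaces 4 → [3, 4, 4, 11]
16 → extends → [3, 4, 4, 11, 16]
Longest non-decreasing subsequence has length 5, so deletions = 14 − 5 = 9.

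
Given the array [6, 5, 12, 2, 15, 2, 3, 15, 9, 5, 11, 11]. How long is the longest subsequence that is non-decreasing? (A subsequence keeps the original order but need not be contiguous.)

6

Track the smallest tail for each achievable length (allowing ties):
6 → extends → [6]
5 → replaces 6 → [5]
12 → extends → [5, 12]
2 → replaces 5 → [2, 12]
15 → extends → [2, 12, 15]
2 → replaces 12 → [2, 2, 15]
3 → replaces 15 → [2, 2, 3]
15 → extends → [2, 2, 3, 15]
9 → replaces 15 → [2, 2, 3, 9]
5 → replaces 9 → [2, 2, 3, 5]
11 → extends → [2, 2, 3, 5, 11]
11 → extends → [2, 2, 3, 5, 11, 11]
Six tails, so the longest non-decreasing subsequence has length 6 (e.g. 2, 2, 3, 9, 11, 11).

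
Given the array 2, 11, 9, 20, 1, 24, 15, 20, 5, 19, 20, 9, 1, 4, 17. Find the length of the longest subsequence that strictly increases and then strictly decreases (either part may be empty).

8

inc[i] = longest strictly increasing subsequence ending at i; dec[i] = longest strictly decreasing subsequence starting at i:
i:      1  2  3  4  5  6  7  8  9 10 11 12 13 14 15
a[i]:   2 11  9 20  1 24 15 20  5 19 20  9  1  4 17
inc:    1  2  2  3  1  4  3  4  2  4  5  3  1  2  4
dec:    2  4  3  4  1  5  3  4  2  3  3  2  1  1  1
Best peak at i=6 (value 24): inc=4, dec=5, length 4+5−1 = 8.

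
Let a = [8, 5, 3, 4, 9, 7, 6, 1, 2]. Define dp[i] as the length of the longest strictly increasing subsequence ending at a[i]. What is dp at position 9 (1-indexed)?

2

dp[i] = 1 + max{dp[j] : j<i, a[j]<a[i]} (or 1 if no such j):
i:     1 2 3 4 5 6 7 8 9
a[i]:  8 5 3 4 9 7 6 1 2
dp:    1 1 1 2 3 3 3 1 2
At index 9 the value is 2.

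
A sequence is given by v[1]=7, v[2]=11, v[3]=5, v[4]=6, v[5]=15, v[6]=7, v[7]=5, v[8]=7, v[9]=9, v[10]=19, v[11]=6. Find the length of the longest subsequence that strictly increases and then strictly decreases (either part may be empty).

inc[i] = longest strictly increasing subsequence ending at i; dec[i] = longest strictly decreasing subsequence starting at i:
i:      1  2  3  4  5  6  7  8  9 10 11
v[i]:   7 11  5  6 15  7  5  7  9 19  6
inc:    1  2  1  2  3  3  1  3  4  5  2
dec:    3  3  1  2  3  2  1  2  2  2  1
Best peak at i=10 (value 19): inc=5, dec=2, length 5+2−1 = 6.

6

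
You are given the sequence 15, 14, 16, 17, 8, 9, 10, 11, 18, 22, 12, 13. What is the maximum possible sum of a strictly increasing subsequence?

88

Let S[i] be the best sum of a strictly increasing subsequence ending at i:
i:      1  2  3  4  5  6  7  8  9 10 11 12
a[i]:  15 14 16 17  8  9 10 11 18 22 12 13
S:     15 14 31 48  8 17 27 38 66 88 50 63
Maximum is 88 (e.g. 15 + 16 + 17 + 18 + 22).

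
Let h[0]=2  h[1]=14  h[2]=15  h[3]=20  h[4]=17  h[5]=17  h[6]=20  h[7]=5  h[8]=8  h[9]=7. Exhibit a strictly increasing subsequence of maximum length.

Patience tails give the LIS length; then backtrack through the dp parents:
2 → extends → [2]
14 → extends → [2, 14]
15 → extends → [2, 14, 15]
20 → extends → [2, 14, 15, 20]
17 → replaces 20 → [2, 14, 15, 17]
17 → already a tail → [2, 14, 15, 17]
20 → extends → [2, 14, 15, 17, 20]
5 → replaces 14 → [2, 5, 15, 17, 20]
8 → replaces 15 → [2, 5, 8, 17, 20]
7 → replaces 8 → [2, 5, 7, 17, 20]
Length 5; one witness is 2, 14, 15, 17, 20.

2, 14, 15, 17, 20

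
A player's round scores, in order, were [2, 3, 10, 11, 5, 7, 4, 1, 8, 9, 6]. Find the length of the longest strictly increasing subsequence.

Let dp[i] be the length of the longest such subsequence ending at index i:
i:      1  2  3  4  5  6  7  8  9 10 11
a[i]:   2  3 10 11  5  7  4  1  8  9  6
dp:     1  2  3  4  3  4  3  1  5  6  4
Maximum dp value is 6.

6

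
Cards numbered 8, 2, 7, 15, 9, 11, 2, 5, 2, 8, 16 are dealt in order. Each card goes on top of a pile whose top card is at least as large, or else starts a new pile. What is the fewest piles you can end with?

5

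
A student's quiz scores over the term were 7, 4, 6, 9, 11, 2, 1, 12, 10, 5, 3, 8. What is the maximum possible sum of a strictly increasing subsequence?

Let S[i] be the best sum of a strictly increasing subsequence ending at i:
i:      1  2  3  4  5  6  7  8  9 10 11 12
a[i]:   7  4  6  9 11  2  1 12 10  5  3  8
S:      7  4 10 19 30  2  1 42 29  9  5 18
Maximum is 42 (e.g. 4 + 6 + 9 + 11 + 12).

42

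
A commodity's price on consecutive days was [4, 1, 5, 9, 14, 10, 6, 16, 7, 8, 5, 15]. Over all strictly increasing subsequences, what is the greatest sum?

Let S[i] be the best sum of a strictly increasing subsequence ending at i:
i:      1  2  3  4  5  6  7  8  9 10 11 12
a[i]:   4  1  5  9 14 10  6 16  7  8  5 15
S:      4  1  9 18 32 28 15 48 22 30  9 47
Maximum is 48 (e.g. 4 + 5 + 9 + 14 + 16).

48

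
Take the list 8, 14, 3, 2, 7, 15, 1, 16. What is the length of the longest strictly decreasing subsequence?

Negate each value so 'decreasing' becomes 'increasing', then run patience tails on the negated sequence:
-8 → extends → [-8]
-14 → replaces -8 → [-14]
-3 → extends → [-14, -3]
-2 → extends → [-14, -3, -2]
-7 → replaces -3 → [-14, -7, -2]
-15 → replaces -14 → [-15, -7, -2]
-1 → extends → [-15, -7, -2, -1]
-16 → replaces -15 → [-16, -7, -2, -1]
Four tails, so the longest strictly decreasing subsequence of the original has length 4.

4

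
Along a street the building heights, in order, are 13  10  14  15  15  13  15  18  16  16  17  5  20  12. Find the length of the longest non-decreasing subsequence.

9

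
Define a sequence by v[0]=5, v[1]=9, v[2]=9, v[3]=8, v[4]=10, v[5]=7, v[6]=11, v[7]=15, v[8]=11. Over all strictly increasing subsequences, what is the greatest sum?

50

Let S[i] be the best sum of a strictly increasing subsequence ending at i:
i:      0  1  2  3  4  5  6  7  8
v[i]:   5  9  9  8 10  7 11 15 11
S:      5 14 14 13 24 12 35 50 35
Maximum is 50 (e.g. 5 + 9 + 10 + 11 + 15).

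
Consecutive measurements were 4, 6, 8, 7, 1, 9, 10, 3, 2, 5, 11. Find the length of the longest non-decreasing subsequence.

6

Track the smallest tail for each achievable length (allowing ties):
4 → extends → [4]
6 → extends → [4, 6]
8 → extends → [4, 6, 8]
7 → replaces 8 → [4, 6, 7]
1 → replaces 4 → [1, 6, 7]
9 → extends → [1, 6, 7, 9]
10 → extends → [1, 6, 7, 9, 10]
3 → replaces 6 → [1, 3, 7, 9, 10]
2 → replaces 3 → [1, 2, 7, 9, 10]
5 → replaces 7 → [1, 2, 5, 9, 10]
11 → extends → [1, 2, 5, 9, 10, 11]
Six tails, so the longest non-decreasing subsequence has length 6 (e.g. 4, 6, 8, 9, 10, 11).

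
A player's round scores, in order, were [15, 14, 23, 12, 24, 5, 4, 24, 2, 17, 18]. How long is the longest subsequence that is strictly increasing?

Let dp[i] be the length of the longest such subsequence ending at index i:
i:      1  2  3  4  5  6  7  8  9 10 11
a[i]:  15 14 23 12 24  5  4 24  2 17 18
dp:     1  1  2  1  3  1  1  3  1  2  3
Maximum dp value is 3.

3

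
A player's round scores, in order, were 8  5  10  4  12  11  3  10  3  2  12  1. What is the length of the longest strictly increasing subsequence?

4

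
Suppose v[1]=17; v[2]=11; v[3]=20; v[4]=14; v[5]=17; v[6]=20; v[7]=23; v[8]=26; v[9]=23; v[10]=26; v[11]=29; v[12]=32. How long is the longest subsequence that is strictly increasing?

Track the smallest tail for each achievable length (strict):
17 → extends → [17]
11 → replaces 17 → [11]
20 → extends → [11, 20]
14 → replaces 20 → [11, 14]
17 → extends → [11, 14, 17]
20 → extends → [11, 14, 17, 20]
23 → extends → [11, 14, 17, 20, 23]
26 → extends → [11, 14, 17, 20, 23, 26]
23 → already a tail → [11, 14, 17, 20, 23, 26]
26 → already a tail → [11, 14, 17, 20, 23, 26]
29 → extends → [11, 14, 17, 20, 23, 26, 29]
32 → extends → [11, 14, 17, 20, 23, 26, 29, 32]
Eight tails, so the longest strictly increasing subsequence has length 8 (e.g. 11, 14, 17, 20, 23, 26, 29, 32).

8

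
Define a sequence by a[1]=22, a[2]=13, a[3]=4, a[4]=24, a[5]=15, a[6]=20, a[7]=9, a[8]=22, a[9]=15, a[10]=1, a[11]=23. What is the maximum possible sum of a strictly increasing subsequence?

Let S[i] be the best sum of a strictly increasing subsequence ending at i:
i:      1  2  3  4  5  6  7  8  9 10 11
a[i]:  22 13  4 24 15 20  9 22 15  1 23
S:     22 13  4 46 28 48 13 70 28  1 93
Maximum is 93 (e.g. 13 + 15 + 20 + 22 + 23).

93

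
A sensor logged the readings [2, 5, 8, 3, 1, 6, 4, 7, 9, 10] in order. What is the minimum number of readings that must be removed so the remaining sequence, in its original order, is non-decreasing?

4

Fewest deletions = n − (longest non-decreasing subsequence).
i:      1  2  3  4  5  6  7  8  9 10
a[i]:   2  5  8  3  1  6  4  7  9 10
dp:     1  2  3  2  1  3  3  4  5  6
max dp = 6, so deletions = 10 − 6 = 4.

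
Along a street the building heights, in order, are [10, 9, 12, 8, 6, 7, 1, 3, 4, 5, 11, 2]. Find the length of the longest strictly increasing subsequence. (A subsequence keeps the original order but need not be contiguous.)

Track the smallest tail for each achievable length (strict):
10 → extends → [10]
9 → replaces 10 → [9]
12 → extends → [9, 12]
8 → replaces 9 → [8, 12]
6 → replaces 8 → [6, 12]
7 → replaces 12 → [6, 7]
1 → replaces 6 → [1, 7]
3 → replaces 7 → [1, 3]
4 → extends → [1, 3, 4]
5 → extends → [1, 3, 4, 5]
11 → extends → [1, 3, 4, 5, 11]
2 → replaces 3 → [1, 2, 4, 5, 11]
Five tails, so the longest strictly increasing subsequence has length 5 (e.g. 1, 3, 4, 5, 11).

5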